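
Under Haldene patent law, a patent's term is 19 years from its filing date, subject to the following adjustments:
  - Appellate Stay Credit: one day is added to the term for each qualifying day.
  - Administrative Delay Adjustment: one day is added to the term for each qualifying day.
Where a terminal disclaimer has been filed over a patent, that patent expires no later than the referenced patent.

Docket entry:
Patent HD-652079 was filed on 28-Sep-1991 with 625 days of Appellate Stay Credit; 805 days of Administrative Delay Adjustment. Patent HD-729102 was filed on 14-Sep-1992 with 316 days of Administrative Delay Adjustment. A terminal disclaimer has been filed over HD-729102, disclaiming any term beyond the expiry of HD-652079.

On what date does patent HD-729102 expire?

July 26, 2012

Natural term of HD-729102:
  Base: filing + 19 years → 14 September 2011.
  Administrative Delay Adjustment: +316 days → 26 July 2012.
Expiry of referenced patent HD-652079:
  Base: filing + 19 years → 28 September 2010.
  Appellate Stay Credit: +625 days → 14 June 2012.
  Administrative Delay Adjustment: +805 days → 28 August 2014.
Terminal disclaimer: HD-729102 expires on the earlier of 26 July 2012 and 28 August 2014.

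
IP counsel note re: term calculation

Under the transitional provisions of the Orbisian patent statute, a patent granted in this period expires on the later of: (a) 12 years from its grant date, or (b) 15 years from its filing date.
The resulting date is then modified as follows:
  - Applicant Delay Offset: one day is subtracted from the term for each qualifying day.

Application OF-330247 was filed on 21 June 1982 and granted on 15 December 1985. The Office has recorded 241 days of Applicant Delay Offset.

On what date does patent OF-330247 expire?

(a) grant + 12 years → 15 December 1997.
(b) filing + 15 years → 21 June 1997.
Later of the two: 15 December 1997.
Applicant Delay Offset: −241 days → 18 April 1997.

1997-04-18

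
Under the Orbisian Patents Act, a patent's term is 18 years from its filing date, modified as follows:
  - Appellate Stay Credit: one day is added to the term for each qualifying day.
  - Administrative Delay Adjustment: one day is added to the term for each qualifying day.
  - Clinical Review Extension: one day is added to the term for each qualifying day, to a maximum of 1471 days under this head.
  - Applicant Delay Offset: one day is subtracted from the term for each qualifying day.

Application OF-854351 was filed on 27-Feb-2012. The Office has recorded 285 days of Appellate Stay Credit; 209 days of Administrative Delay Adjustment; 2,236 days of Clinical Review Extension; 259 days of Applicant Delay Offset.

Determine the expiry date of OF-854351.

2034-10-30

Base term: filing date + 18 years → 27 February 2030.
Appellate Stay Credit: +285 days → 9 December 2030.
Administrative Delay Adjustment: +209 days → 6 July 2031.
Clinical Review Extension: 2236 days claimed exceeds the 1471-day cap, so +1471 days → 16 July 2035.
Applicant Delay Offset: −259 days → 30 October 2034.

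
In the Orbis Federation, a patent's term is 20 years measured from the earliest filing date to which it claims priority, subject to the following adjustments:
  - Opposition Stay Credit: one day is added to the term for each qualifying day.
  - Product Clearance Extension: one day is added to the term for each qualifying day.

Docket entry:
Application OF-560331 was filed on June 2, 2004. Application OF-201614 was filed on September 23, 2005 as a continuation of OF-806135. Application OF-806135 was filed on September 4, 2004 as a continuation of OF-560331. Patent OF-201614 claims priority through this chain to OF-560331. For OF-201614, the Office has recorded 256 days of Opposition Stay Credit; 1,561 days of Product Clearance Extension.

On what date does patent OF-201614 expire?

May 24, 2029

Earliest priority filing: 2 June 2004.
Base term: 2 June 2004 + 20 years → 2 June 2024.
Opposition Stay Credit: +256 days → 13 February 2025.
Product Clearance Extension: +1561 days → 24 May 2029.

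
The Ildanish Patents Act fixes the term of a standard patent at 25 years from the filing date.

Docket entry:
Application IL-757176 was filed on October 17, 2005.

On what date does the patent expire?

October 17, 2030

Filing date + 25 years → 17 October 2030.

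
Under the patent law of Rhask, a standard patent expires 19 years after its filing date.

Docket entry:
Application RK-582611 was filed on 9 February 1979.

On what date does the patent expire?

Filing date + 19 years → 9 February 1998.

February 9, 1998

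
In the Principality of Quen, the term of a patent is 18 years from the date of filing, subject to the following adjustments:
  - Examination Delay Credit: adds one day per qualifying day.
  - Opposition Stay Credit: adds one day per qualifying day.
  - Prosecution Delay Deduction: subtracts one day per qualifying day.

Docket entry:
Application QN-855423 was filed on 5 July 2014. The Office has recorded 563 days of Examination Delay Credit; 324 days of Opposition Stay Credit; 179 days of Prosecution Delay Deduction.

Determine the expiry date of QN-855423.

June 13, 2034

Base term: filing date + 18 years → 5 July 2032.
Examination Delay Credit: +563 days → 19 January 2034.
Opposition Stay Credit: +324 days → 9 December 2034.
Prosecution Delay Deduction: −179 days → 13 June 2034.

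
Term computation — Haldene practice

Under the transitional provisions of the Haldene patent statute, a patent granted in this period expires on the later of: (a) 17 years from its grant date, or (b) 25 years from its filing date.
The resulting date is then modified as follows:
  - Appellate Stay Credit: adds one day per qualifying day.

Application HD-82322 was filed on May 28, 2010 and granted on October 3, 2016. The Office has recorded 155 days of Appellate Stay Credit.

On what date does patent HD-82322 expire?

(a) grant + 17 years → 3 October 2033.
(b) filing + 25 years → 28 May 2035.
Later of the two: 28 May 2035.
Appellate Stay Credit: +155 days → 30 October 2035.

2035-10-30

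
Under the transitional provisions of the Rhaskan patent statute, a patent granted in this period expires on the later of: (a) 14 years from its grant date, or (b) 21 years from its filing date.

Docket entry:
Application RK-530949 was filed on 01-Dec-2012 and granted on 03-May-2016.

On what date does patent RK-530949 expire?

December 1, 2033

(a) grant + 14 years → 3 May 2030.
(b) filing + 21 years → 1 December 2033.
Later of the two: 1 December 2033.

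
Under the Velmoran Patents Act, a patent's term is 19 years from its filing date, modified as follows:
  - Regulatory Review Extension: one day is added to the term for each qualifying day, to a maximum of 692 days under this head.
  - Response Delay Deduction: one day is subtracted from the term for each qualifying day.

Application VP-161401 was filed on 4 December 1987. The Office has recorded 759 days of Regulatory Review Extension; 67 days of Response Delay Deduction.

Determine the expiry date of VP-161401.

Base term: filing date + 19 years → 4 December 2006.
Regulatory Review Extension: 759 days claimed exceeds the 692-day cap, so +692 days → 26 October 2008.
Response Delay Deduction: −67 days → 20 August 2008.

2008-08-20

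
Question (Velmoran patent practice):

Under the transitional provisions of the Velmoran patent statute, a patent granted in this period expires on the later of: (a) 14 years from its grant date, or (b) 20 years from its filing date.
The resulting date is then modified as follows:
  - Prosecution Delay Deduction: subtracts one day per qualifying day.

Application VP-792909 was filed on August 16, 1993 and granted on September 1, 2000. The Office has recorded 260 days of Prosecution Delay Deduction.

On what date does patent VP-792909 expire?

(a) grant + 14 years → 1 September 2014.
(b) filing + 20 years → 16 August 2013.
Later of the two: 1 September 2014.
Prosecution Delay Deduction: −260 days → 15 December 2013.

December 15, 2013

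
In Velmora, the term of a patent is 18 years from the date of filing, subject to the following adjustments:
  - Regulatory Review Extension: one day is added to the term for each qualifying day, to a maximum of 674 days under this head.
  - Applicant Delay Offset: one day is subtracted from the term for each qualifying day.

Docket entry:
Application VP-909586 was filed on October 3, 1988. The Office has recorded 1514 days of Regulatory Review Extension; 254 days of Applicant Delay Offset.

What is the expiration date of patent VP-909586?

November 27, 2007

Base term: filing date + 18 years → 3 October 2006.
Regulatory Review Extension: 1514 days claimed exceeds the 674-day cap, so +674 days → 7 August 2008.
Applicant Delay Offset: −254 days → 27 November 2007.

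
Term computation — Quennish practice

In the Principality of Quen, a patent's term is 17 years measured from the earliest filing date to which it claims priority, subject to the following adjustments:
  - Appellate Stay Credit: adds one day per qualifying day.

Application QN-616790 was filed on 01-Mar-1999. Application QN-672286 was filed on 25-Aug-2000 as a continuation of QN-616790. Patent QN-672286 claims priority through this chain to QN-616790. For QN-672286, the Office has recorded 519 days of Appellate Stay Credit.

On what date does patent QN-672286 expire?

2017-08-02

Earliest priority filing: 1 March 1999.
Base term: 1 March 1999 + 17 years → 1 March 2016.
Appellate Stay Credit: +519 days → 2 August 2017.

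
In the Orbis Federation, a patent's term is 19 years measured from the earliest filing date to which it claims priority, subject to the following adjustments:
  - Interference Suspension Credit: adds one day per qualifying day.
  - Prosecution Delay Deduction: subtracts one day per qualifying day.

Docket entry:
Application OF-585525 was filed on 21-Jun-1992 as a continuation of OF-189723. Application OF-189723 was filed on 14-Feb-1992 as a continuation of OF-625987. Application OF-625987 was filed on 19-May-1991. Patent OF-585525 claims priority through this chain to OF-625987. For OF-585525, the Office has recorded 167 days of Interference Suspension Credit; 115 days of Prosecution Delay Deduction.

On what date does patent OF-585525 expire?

Earliest priority filing: 19 May 1991.
Base term: 19 May 1991 + 19 years → 19 May 2010.
Interference Suspension Credit: +167 days → 2 November 2010.
Prosecution Delay Deduction: −115 days → 10 July 2010.

2010-07-10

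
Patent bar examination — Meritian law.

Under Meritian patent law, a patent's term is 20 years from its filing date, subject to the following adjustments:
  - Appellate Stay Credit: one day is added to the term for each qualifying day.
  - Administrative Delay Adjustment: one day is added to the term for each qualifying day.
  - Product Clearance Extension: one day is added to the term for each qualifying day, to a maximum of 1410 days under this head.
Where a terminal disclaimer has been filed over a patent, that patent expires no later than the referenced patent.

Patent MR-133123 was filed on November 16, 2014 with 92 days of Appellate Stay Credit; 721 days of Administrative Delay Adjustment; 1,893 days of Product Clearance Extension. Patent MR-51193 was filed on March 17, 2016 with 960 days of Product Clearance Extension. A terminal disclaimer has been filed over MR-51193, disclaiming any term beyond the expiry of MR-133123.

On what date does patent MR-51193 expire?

Natural term of MR-51193:
  Base: filing + 20 years → 17 March 2036.
  Product Clearance Extension: 960 days (within the 1410-day cap) → +960 days → 2 November 2038.
Expiry of referenced patent MR-133123:
  Base: filing + 20 years → 16 November 2034.
  Appellate Stay Credit: +92 days → 16 February 2035.
  Administrative Delay Adjustment: +721 days → 6 February 2037.
  Product Clearance Extension: 1893 days claimed exceeds the 1410-day cap, so +1410 days → 17 December 2040.
Terminal disclaimer: MR-51193 expires on the earlier of 2 November 2038 and 17 December 2040.

2038-11-02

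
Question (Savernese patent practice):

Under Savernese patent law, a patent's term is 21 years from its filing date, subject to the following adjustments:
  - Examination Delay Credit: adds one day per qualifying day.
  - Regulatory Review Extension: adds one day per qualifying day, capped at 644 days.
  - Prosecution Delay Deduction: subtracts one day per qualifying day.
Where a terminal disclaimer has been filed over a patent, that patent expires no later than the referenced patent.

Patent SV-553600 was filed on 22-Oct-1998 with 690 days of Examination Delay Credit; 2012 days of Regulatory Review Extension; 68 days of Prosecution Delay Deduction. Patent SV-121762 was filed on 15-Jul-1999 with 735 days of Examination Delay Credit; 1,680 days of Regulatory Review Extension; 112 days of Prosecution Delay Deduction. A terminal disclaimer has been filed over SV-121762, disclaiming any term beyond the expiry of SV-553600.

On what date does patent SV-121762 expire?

Natural term of SV-121762:
  Base: filing + 21 years → 15 July 2020.
  Examination Delay Credit: +735 days → 20 July 2022.
  Regulatory Review Extension: 1680 days claimed exceeds the 644-day cap, so +644 days → 24 April 2024.
  Prosecution Delay Deduction: −112 days → 3 January 2024.
Expiry of referenced patent SV-553600:
  Base: filing + 21 years → 22 October 2019.
  Examination Delay Credit: +690 days → 11 September 2021.
  Regulatory Review Extension: 2012 days claimed exceeds the 644-day cap, so +644 days → 17 June 2023.
  Prosecution Delay Deduction: −68 days → 10 April 2023.
Terminal disclaimer: SV-121762 expires on the earlier of 3 January 2024 and 10 April 2023.

2023-04-10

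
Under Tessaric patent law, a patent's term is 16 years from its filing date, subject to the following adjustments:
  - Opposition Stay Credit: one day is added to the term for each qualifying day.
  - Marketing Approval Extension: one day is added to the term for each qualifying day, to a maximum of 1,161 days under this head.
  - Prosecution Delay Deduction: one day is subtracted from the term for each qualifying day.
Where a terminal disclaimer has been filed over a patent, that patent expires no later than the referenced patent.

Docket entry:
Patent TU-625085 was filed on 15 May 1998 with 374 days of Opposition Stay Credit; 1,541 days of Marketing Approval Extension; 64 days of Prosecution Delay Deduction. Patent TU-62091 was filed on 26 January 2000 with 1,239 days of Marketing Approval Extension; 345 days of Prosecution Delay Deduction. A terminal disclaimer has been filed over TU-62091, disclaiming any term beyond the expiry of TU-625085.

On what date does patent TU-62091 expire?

April 21, 2018

Natural term of TU-62091:
  Base: filing + 16 years → 26 January 2016.
  Marketing Approval Extension: 1239 days claimed exceeds the 1161-day cap, so +1161 days → 1 April 2019.
  Prosecution Delay Deduction: −345 days → 21 April 2018.
Expiry of referenced patent TU-625085:
  Base: filing + 16 years → 15 May 2014.
  Opposition Stay Credit: +374 days → 24 May 2015.
  Marketing Approval Extension: 1541 days claimed exceeds the 1161-day cap, so +1161 days → 28 July 2018.
  Prosecution Delay Deduction: −64 days → 25 May 2018.
Terminal disclaimer: TU-62091 expires on the earlier of 21 April 2018 and 25 May 2018.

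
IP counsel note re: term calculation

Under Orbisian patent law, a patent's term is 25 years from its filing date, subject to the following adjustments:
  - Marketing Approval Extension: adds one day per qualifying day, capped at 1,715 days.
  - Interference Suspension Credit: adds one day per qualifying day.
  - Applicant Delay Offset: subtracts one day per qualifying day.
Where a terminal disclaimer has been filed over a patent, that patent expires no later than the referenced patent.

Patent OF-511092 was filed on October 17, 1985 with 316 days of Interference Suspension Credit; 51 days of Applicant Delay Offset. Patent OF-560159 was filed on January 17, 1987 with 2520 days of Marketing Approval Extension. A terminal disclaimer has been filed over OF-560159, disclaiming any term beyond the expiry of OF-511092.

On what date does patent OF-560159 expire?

2011-07-09

Natural term of OF-560159:
  Base: filing + 25 years → 17 January 2012.
  Marketing Approval Extension: 2520 days claimed exceeds the 1715-day cap, so +1715 days → 27 September 2016.
Expiry of referenced patent OF-511092:
  Base: filing + 25 years → 17 October 2010.
  Interference Suspension Credit: +316 days → 29 August 2011.
  Applicant Delay Offset: −51 days → 9 July 2011.
Terminal disclaimer: OF-560159 expires on the earlier of 27 September 2016 and 9 July 2011.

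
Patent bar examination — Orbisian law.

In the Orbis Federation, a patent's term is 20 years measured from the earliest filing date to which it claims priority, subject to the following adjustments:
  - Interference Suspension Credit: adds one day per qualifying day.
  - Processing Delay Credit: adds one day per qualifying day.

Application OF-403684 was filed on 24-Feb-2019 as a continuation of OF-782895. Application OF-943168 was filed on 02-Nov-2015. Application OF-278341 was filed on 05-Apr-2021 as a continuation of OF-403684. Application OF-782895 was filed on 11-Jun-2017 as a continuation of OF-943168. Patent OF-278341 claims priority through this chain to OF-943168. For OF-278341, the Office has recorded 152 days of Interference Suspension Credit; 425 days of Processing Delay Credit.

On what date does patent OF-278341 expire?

June 1, 2037

Earliest priority filing: 2 November 2015.
Base term: 2 November 2015 + 20 years → 2 November 2035.
Interference Suspension Credit: +152 days → 2 April 2036.
Processing Delay Credit: +425 days → 1 June 2037.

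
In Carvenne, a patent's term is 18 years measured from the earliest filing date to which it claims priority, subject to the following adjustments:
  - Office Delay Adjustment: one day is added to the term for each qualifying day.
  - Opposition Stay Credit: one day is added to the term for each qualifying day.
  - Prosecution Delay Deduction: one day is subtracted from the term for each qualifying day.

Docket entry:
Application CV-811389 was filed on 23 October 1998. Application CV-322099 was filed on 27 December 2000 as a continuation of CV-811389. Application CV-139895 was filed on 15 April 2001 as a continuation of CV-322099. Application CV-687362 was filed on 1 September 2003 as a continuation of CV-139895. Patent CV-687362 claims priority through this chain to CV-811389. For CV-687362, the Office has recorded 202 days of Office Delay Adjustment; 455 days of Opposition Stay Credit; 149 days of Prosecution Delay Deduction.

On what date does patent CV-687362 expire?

2018-03-15

Earliest priority filing: 23 October 1998.
Base term: 23 October 1998 + 18 years → 23 October 2016.
Office Delay Adjustment: +202 days → 13 May 2017.
Opposition Stay Credit: +455 days → 11 August 2018.
Prosecution Delay Deduction: −149 days → 15 March 2018.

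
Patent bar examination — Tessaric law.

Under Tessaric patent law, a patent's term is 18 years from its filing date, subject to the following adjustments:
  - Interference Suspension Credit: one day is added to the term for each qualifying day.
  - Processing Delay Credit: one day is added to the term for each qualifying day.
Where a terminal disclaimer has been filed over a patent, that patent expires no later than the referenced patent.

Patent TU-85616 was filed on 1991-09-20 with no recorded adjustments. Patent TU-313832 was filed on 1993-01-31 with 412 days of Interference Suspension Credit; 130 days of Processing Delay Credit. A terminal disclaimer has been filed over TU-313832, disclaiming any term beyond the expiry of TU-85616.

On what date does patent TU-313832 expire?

2009-09-20

Natural term of TU-313832:
  Base: filing + 18 years → 31 January 2011.
  Interference Suspension Credit: +412 days → 18 March 2012.
  Processing Delay Credit: +130 days → 26 July 2012.
Expiry of referenced patent TU-85616:
  Base: filing + 18 years → 20 September 2009.
Terminal disclaimer: TU-313832 expires on the earlier of 26 July 2012 and 20 September 2009.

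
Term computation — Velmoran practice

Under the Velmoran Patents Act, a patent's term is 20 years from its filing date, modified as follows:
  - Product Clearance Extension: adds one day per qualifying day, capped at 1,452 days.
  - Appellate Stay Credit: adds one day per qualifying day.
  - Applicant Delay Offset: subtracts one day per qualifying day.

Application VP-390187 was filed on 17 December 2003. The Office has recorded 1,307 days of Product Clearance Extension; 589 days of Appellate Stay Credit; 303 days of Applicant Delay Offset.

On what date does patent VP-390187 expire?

Base term: filing date + 20 years → 17 December 2023.
Product Clearance Extension: 1307 days (within the 1452-day cap) → +1307 days → 16 July 2027.
Appellate Stay Credit: +589 days → 24 February 2029.
Applicant Delay Offset: −303 days → 27 April 2028.

April 27, 2028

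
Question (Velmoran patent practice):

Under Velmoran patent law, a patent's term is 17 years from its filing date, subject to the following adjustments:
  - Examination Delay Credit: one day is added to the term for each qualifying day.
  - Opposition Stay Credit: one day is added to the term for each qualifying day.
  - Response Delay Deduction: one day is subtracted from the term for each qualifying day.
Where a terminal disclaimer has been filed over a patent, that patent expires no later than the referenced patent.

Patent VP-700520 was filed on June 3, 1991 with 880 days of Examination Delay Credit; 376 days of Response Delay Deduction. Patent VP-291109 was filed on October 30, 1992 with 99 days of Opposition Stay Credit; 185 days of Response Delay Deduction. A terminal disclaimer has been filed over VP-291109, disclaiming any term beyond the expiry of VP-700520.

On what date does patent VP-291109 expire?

Natural term of VP-291109:
  Base: filing + 17 years → 30 October 2009.
  Opposition Stay Credit: +99 days → 6 February 2010.
  Response Delay Deduction: −185 days → 5 August 2009.
Expiry of referenced patent VP-700520:
  Base: filing + 17 years → 3 June 2008.
  Examination Delay Credit: +880 days → 31 October 2010.
  Response Delay Deduction: −376 days → 20 October 2009.
Terminal disclaimer: VP-291109 expires on the earlier of 5 August 2009 and 20 October 2009.

2009-08-05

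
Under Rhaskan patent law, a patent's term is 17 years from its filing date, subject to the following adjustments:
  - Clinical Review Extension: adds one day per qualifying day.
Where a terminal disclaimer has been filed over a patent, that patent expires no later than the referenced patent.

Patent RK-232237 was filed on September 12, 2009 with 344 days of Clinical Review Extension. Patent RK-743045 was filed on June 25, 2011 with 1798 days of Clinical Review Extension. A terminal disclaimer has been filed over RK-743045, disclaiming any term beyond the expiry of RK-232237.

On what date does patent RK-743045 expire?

2027-08-22

Natural term of RK-743045:
  Base: filing + 17 years → 25 June 2028.
  Clinical Review Extension: +1798 days → 28 May 2033.
Expiry of referenced patent RK-232237:
  Base: filing + 17 years → 12 September 2026.
  Clinical Review Extension: +344 days → 22 August 2027.
Terminal disclaimer: RK-743045 expires on the earlier of 28 May 2033 and 22 August 2027.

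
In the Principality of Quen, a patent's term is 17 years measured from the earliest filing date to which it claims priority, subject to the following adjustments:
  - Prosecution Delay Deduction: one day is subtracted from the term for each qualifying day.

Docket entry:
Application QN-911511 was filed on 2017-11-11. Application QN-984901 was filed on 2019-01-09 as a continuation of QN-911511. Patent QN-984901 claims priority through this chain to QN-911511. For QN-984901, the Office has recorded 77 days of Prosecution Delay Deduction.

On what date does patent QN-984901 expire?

2034-08-26

Earliest priority filing: 11 November 2017.
Base term: 11 November 2017 + 17 years → 11 November 2034.
Prosecution Delay Deduction: −77 days → 26 August 2034.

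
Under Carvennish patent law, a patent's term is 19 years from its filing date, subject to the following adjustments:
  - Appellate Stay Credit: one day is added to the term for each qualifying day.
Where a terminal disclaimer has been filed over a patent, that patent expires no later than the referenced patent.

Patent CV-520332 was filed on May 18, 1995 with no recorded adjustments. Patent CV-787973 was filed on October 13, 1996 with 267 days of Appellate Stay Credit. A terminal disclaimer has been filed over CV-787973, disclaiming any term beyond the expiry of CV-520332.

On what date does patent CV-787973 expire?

May 18, 2014

Natural term of CV-787973:
  Base: filing + 19 years → 13 October 2015.
  Appellate Stay Credit: +267 days → 6 July 2016.
Expiry of referenced patent CV-520332:
  Base: filing + 19 years → 18 May 2014.
Terminal disclaimer: CV-787973 expires on the earlier of 6 July 2016 and 18 May 2014.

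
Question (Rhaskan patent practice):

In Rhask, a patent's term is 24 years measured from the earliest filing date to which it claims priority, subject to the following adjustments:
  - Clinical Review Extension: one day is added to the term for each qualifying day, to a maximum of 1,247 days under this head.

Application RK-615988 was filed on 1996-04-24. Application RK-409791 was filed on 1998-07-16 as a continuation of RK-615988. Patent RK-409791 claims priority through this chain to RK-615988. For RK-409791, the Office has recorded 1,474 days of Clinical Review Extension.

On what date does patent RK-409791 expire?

Earliest priority filing: 24 April 1996.
Base term: 24 April 1996 + 24 years → 24 April 2020.
Clinical Review Extension: 1474 days claimed exceeds the 1247-day cap, so +1247 days → 23 September 2023.

September 23, 2023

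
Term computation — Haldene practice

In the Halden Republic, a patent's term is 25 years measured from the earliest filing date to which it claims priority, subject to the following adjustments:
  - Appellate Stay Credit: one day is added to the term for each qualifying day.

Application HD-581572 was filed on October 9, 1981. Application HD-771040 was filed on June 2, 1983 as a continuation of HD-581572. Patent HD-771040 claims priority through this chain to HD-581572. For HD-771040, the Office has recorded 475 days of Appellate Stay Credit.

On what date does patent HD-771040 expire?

Earliest priority filing: 9 October 1981.
Base term: 9 October 1981 + 25 years → 9 October 2006.
Appellate Stay Credit: +475 days → 27 January 2008.

2008-01-27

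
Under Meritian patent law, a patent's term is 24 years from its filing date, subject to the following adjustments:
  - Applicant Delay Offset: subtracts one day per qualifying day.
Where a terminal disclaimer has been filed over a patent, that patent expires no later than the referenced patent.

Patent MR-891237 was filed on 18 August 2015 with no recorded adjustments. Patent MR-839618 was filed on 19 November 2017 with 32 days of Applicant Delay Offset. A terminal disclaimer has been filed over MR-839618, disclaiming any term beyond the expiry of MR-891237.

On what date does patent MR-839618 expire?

Natural term of MR-839618:
  Base: filing + 24 years → 19 November 2041.
  Applicant Delay Offset: −32 days → 18 October 2041.
Expiry of referenced patent MR-891237:
  Base: filing + 24 years → 18 August 2039.
Terminal disclaimer: MR-839618 expires on the earlier of 18 October 2041 and 18 August 2039.

August 18, 2039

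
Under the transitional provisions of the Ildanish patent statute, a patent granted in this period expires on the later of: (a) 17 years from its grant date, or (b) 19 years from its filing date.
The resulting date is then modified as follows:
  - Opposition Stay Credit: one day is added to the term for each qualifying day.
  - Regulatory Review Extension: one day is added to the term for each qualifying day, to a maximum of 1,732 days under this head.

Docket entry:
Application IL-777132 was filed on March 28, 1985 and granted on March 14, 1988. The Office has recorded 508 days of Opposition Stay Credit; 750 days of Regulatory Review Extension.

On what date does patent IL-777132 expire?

2008-08-23

(a) grant + 17 years → 14 March 2005.
(b) filing + 19 years → 28 March 2004.
Later of the two: 14 March 2005.
Opposition Stay Credit: +508 days → 4 August 2006.
Regulatory Review Extension: 750 days (within the 1732-day cap) → +750 days → 23 August 2008.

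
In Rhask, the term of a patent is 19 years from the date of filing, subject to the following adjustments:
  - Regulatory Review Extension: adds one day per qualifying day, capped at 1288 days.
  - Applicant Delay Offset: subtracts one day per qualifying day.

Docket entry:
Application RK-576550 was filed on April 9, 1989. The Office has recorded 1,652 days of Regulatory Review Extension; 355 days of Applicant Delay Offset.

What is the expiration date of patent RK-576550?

2010-10-29

Base term: filing date + 19 years → 9 April 2008.
Regulatory Review Extension: 1652 days claimed exceeds the 1288-day cap, so +1288 days → 19 October 2011.
Applicant Delay Offset: −355 days → 29 October 2010.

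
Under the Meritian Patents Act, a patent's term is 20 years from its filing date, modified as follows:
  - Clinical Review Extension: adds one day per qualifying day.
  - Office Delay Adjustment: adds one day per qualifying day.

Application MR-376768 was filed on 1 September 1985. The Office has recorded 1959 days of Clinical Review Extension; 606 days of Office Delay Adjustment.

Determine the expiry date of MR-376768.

September 9, 2012

Base term: filing date + 20 years → 1 September 2005.
Clinical Review Extension: +1959 days → 12 January 2011.
Office Delay Adjustment: +606 days → 9 September 2012.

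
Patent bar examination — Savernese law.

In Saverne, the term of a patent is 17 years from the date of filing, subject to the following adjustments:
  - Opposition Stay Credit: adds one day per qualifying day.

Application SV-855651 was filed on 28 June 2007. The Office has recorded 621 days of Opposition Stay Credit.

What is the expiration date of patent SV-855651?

Base term: filing date + 17 years → 28 June 2024.
Opposition Stay Credit: +621 days → 11 March 2026.

March 11, 2026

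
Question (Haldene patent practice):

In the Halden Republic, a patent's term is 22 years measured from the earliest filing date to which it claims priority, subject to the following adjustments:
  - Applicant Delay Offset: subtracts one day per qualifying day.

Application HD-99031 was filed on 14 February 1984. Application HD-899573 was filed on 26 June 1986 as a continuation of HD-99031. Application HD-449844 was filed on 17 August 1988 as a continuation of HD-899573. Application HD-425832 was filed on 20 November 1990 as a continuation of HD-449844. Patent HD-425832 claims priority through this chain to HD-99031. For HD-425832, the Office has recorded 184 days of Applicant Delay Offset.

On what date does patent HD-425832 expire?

2005-08-14

Earliest priority filing: 14 February 1984.
Base term: 14 February 1984 + 22 years → 14 February 2006.
Applicant Delay Offset: −184 days → 14 August 2005.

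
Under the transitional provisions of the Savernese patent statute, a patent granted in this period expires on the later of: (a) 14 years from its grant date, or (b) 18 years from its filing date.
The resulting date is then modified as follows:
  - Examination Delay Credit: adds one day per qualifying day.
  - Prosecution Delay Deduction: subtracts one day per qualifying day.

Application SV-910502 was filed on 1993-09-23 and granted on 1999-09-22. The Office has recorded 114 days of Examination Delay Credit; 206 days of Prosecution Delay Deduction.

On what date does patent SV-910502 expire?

2013-06-22

(a) grant + 14 years → 22 September 2013.
(b) filing + 18 years → 23 September 2011.
Later of the two: 22 September 2013.
Examination Delay Credit: +114 days → 14 January 2014.
Prosecution Delay Deduction: −206 days → 22 June 2013.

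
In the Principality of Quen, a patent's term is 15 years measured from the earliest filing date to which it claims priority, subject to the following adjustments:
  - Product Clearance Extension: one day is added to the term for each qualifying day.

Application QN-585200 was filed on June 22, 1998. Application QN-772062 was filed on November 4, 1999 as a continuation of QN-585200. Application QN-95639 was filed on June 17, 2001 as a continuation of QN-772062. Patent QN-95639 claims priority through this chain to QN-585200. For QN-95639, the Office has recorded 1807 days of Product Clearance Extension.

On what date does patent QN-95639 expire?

Earliest priority filing: 22 June 1998.
Base term: 22 June 1998 + 15 years → 22 June 2013.
Product Clearance Extension: +1807 days → 3 June 2018.

June 3, 2018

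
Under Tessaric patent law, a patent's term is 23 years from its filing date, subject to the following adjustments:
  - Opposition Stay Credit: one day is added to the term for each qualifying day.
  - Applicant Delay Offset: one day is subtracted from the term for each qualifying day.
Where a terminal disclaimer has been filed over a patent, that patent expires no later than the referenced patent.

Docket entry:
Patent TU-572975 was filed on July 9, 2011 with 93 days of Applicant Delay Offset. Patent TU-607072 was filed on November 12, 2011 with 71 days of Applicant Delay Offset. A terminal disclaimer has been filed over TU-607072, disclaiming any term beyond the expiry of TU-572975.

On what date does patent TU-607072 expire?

Natural term of TU-607072:
  Base: filing + 23 years → 12 November 2034.
  Applicant Delay Offset: −71 days → 2 September 2034.
Expiry of referenced patent TU-572975:
  Base: filing + 23 years → 9 July 2034.
  Applicant Delay Offset: −93 days → 7 April 2034.
Terminal disclaimer: TU-607072 expires on the earlier of 2 September 2034 and 7 April 2034.

2034-04-07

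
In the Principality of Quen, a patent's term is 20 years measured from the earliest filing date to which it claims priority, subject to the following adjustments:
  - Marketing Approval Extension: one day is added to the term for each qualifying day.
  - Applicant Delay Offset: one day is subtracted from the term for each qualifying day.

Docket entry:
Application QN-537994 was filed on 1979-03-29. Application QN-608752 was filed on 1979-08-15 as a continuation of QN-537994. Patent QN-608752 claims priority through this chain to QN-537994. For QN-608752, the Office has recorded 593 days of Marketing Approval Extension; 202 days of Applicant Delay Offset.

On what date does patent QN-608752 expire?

Earliest priority filing: 29 March 1979.
Base term: 29 March 1979 + 20 years → 29 March 1999.
Marketing Approval Extension: +593 days → 11 November 2000.
Applicant Delay Offset: −202 days → 23 April 2000.

April 23, 2000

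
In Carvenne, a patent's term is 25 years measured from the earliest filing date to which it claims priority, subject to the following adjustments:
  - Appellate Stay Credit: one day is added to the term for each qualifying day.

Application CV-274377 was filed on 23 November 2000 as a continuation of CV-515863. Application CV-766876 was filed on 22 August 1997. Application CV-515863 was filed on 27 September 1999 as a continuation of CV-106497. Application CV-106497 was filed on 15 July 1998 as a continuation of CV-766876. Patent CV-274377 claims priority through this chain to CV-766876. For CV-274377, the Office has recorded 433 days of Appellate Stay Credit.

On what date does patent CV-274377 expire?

Earliest priority filing: 22 August 1997.
Base term: 22 August 1997 + 25 years → 22 August 2022.
Appellate Stay Credit: +433 days → 29 October 2023.

October 29, 2023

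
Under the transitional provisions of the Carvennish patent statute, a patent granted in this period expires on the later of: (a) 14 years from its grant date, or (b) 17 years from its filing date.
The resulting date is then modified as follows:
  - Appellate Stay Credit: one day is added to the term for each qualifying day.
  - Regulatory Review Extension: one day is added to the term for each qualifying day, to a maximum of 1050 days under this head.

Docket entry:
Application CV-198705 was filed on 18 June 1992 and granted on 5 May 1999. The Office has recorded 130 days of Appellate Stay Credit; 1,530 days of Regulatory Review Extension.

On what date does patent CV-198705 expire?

(a) grant + 14 years → 5 May 2013.
(b) filing + 17 years → 18 June 2009.
Later of the two: 5 May 2013.
Appellate Stay Credit: +130 days → 12 September 2013.
Regulatory Review Extension: 1530 days claimed exceeds the 1050-day cap, so +1050 days → 28 July 2016.

July 28, 2016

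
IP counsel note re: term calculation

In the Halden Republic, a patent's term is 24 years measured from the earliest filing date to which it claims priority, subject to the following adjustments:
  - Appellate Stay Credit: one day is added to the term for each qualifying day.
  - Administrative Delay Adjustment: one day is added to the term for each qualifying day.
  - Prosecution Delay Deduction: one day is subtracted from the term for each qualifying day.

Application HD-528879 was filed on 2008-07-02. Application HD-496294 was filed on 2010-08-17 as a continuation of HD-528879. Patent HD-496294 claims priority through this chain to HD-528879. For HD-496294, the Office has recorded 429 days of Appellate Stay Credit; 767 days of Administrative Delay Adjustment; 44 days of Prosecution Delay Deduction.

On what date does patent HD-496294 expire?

2035-08-28

Earliest priority filing: 2 July 2008.
Base term: 2 July 2008 + 24 years → 2 July 2032.
Appellate Stay Credit: +429 days → 4 September 2033.
Administrative Delay Adjustment: +767 days → 11 October 2035.
Prosecution Delay Deduction: −44 days → 28 August 2035.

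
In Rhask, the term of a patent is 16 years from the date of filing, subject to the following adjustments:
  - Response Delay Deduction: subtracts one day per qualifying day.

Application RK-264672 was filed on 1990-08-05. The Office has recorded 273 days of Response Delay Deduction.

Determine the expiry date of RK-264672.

Base term: filing date + 16 years → 5 August 2006.
Response Delay Deduction: −273 days → 5 November 2005.

November 5, 2005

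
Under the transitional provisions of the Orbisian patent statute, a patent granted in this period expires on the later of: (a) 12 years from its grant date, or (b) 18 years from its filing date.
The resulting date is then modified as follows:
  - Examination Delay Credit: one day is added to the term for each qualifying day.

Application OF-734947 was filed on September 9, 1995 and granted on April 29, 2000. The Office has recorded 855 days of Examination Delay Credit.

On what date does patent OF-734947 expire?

(a) grant + 12 years → 29 April 2012.
(b) filing + 18 years → 9 September 2013.
Later of the two: 9 September 2013.
Examination Delay Credit: +855 days → 12 January 2016.

January 12, 2016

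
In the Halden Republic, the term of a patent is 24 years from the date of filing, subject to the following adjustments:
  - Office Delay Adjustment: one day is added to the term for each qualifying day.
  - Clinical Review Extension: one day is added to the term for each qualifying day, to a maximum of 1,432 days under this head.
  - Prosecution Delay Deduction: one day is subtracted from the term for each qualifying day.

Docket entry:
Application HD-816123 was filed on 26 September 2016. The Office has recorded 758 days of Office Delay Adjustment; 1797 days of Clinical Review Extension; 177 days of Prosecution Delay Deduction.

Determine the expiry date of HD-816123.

April 1, 2046

Base term: filing date + 24 years → 26 September 2040.
Office Delay Adjustment: +758 days → 24 October 2042.
Clinical Review Extension: 1797 days claimed exceeds the 1432-day cap, so +1432 days → 25 September 2046.
Prosecution Delay Deduction: −177 days → 1 April 2046.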